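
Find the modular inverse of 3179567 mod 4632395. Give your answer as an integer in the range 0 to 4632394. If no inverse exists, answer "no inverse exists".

Extended Euclidean algorithm:
4632395 = 1*3179567 + 1452828
3179567 = 2*1452828 + 273911
1452828 = 5*273911 + 83273
273911 = 3*83273 + 24092
83273 = 3*24092 + 10997
24092 = 2*10997 + 2098
10997 = 5*2098 + 507
2098 = 4*507 + 70
507 = 7*70 + 17
70 = 4*17 + 2
17 = 8*2 + 1
2 = 2*1 + 0
Since gcd(3179567, 4632395) = 1, back-substitute to write 1 as a combination:
1 = 17 − 8·2
1 = −8·70 + 33·17
1 = 33·507 − 239·70
1 = −239·2098 + 989·507
1 = 989·10997 − 5184·2098
1 = −5184·24092 + 11357·10997
1 = 11357·83273 − 39255·24092
1 = −39255·273911 + 129122·83273
1 = 129122·1452828 − 684865·273911
1 = −684865·3179567 + 1498852·1452828
1 = 1498852·4632395 − 2183717·3179567
Thus 3179567·(-2183717) ≡ 1 (mod 4632395); reducing, -2183717 mod 4632395 = 2448678.

2448678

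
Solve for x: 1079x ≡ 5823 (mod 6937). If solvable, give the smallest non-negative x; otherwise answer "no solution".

First find gcd(1079, 6937):
6937 = 6·1079 + 463
1079 = 2·463 + 153
463 = 3·153 + 4
153 = 38·4 + 1
4 = 4·1 + 0
gcd = 1, so a unique solution mod 6937 exists.
Back-substitute for the Bézout coefficients:
1 = 153 − 38·4
1 = −38·463 + 115·153
1 = 115·1079 − 268·463
1 = −268·6937 + 1723·1079
So 1079·(1723) ≡ 1 (mod 6937), giving 1079⁻¹ ≡ 1723.
x ≡ 1079⁻¹·5823 ≡ 1723·5823 ≡ 2127 (mod 6937).

2127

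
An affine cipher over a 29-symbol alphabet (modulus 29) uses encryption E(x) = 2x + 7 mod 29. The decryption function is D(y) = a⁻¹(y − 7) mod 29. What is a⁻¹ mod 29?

15

Run Euclid on (29, 2):
29 = 14*2 + 1
2 = 2*1 + 0
Since gcd(2, 29) = 1, back-substitute to write 1 as a combination:
1 = 29 − 14·2
Hence 2⁻¹ ≡ -14 ≡ 15 (mod 29).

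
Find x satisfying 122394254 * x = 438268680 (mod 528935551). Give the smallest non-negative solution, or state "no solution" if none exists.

274376940

First find gcd(122394254, 528935551):
528935551 = 4·122394254 + 39358535
122394254 = 3·39358535 + 4318649
39358535 = 9·4318649 + 490694
4318649 = 8·490694 + 393097
490694 = 1·393097 + 97597
393097 = 4·97597 + 2709
97597 = 36·2709 + 73
2709 = 37·73 + 8
73 = 9·8 + 1
8 = 8·1 + 0
gcd = 1, so a unique solution mod 528935551 exists.
Back-substitute for the Bézout coefficients:
1 = 73 − 9·8
1 = −9·2709 + 334·73
1 = 334·97597 − 12033·2709
1 = −12033·393097 + 48466·97597
1 = 48466·490694 − 60499·393097
1 = −60499·4318649 + 532458·490694
1 = 532458·39358535 − 4852621·4318649
1 = −4852621·122394254 + 15090321·39358535
1 = 15090321·528935551 − 65213905·122394254
So 122394254·(-65213905) ≡ 1 (mod 528935551), giving 122394254⁻¹ ≡ 463721646.
x ≡ 122394254⁻¹·438268680 ≡ 463721646·438268680 ≡ 274376940 (mod 528935551).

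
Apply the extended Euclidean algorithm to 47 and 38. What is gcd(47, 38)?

1

Repeated division:
47 = 1·38 + 9
38 = 4·9 + 2
9 = 4·2 + 1
2 = 2·1 + 0
gcd(47, 38) = 1.
Working backward:
1 = 9 − 4·2
1 = −4·38 + 17·9
1 = 17·47 − 21·38
So 1 = (17)·47 + (-21)·38.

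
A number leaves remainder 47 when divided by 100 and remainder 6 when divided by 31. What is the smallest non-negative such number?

347

Write x = 47 + 100·k. Then 100·k ≡ 6 − 47 ≡ 21 (mod 31).
Need 100⁻¹ mod 31. Extended Euclid on (31, 7):
31 = 4*7 + 3
7 = 2*3 + 1
3 = 3*1 + 0
Back-substitute:
1 = 7 − 2·3
1 = −2·31 + 9·7
100⁻¹ ≡ 9 (mod 31), so k ≡ 9·21 ≡ 3 (mod 31).
x = 47 + 100·3 = 347.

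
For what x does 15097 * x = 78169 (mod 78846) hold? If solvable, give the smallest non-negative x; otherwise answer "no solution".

First find gcd(15097, 78846):
78846 = 5×15097 + 3361
15097 = 4×3361 + 1653
3361 = 2×1653 + 55
1653 = 30×55 + 3
55 = 18×3 + 1
3 = 3×1 + 0
gcd = 1, so a unique solution mod 78846 exists.
Back-substitute for the Bézout coefficients:
1 = 55 − 18·3
1 = −18·1653 + 541·55
1 = 541·3361 − 1100·1653
1 = −1100·15097 + 4941·3361
1 = 4941·78846 − 25805·15097
So 15097·(-25805) ≡ 1 (mod 78846), giving 15097⁻¹ ≡ 53041.
x ≡ 15097⁻¹·78169 ≡ 53041·78169 ≡ 45019 (mod 78846).

45019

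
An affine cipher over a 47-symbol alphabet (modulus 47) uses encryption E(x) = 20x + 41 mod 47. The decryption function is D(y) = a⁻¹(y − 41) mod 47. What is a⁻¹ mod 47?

40

gcd(47, 20) by repeated division:
47 = 2×20 + 7
20 = 2×7 + 6
7 = 1×6 + 1
6 = 6×1 + 0
The gcd is 1. Working backward:
1 = 7 − 6
1 = −20 + 3·7
1 = 3·47 − 7·20
Thus 20·(-7) ≡ 1 (mod 47); reducing, -7 mod 47 = 40.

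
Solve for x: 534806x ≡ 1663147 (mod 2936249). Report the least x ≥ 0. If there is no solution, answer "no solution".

First find gcd(534806, 2936249):
2936249 = 5*534806 + 262219
534806 = 2*262219 + 10368
262219 = 25*10368 + 3019
10368 = 3*3019 + 1311
3019 = 2*1311 + 397
1311 = 3*397 + 120
397 = 3*120 + 37
120 = 3*37 + 9
37 = 4*9 + 1
9 = 9*1 + 0
gcd = 1, so a unique solution mod 2936249 exists.
Back-substitute for the Bézout coefficients:
1 = 37 − 4·9
1 = −4·120 + 13·37
1 = 13·397 − 43·120
1 = −43·1311 + 142·397
1 = 142·3019 − 327·1311
1 = −327·10368 + 1123·3019
1 = 1123·262219 − 28402·10368
1 = −28402·534806 + 57927·262219
1 = 57927·2936249 − 318037·534806
So 534806·(-318037) ≡ 1 (mod 2936249), giving 534806⁻¹ ≡ 2618212.
x ≡ 534806⁻¹·1663147 ≡ 2618212·1663147 ≡ 2421168 (mod 2936249).

2421168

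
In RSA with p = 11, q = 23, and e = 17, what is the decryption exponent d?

φ(n) = (p−1)(q−1) = 10·22 = 220.
Need d with 17·d ≡ 1 (mod 220). Apply the extended Euclidean algorithm:
220 = 12*17 + 16
17 = 1*16 + 1
16 = 16*1 + 0
Back-substitute:
1 = 17 − 16
1 = −220 + 13·17
So 17·13 ≡ 1 (mod 220), hence d = 13.

13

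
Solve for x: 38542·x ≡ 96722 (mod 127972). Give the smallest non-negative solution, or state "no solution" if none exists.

First find gcd(38542, 127972):
127972 = 3×38542 + 12346
38542 = 3×12346 + 1504
12346 = 8×1504 + 314
1504 = 4×314 + 248
314 = 1×248 + 66
248 = 3×66 + 50
66 = 1×50 + 16
50 = 3×16 + 2
16 = 8×2 + 0
gcd = 2 and 2 | 96722, so solutions exist. Divide through by 2: 19271x ≡ 48361 (mod 63986).
Now find 19271⁻¹ mod 63986:
63986 = 3×19271 + 6173
19271 = 3×6173 + 752
6173 = 8×752 + 157
752 = 4×157 + 124
157 = 1×124 + 33
124 = 3×33 + 25
33 = 1×25 + 8
25 = 3×8 + 1
8 = 8×1 + 0
Back-substitute:
1 = 25 − 3·8
1 = −3·33 + 4·25
1 = 4·124 − 15·33
1 = −15·157 + 19·124
1 = 19·752 − 91·157
1 = −91·6173 + 747·752
1 = 747·19271 − 2332·6173
1 = −2332·63986 + 7743·19271
So 19271⁻¹ ≡ 7743 (mod 63986).
Then x ≡ 7743·48361 ≡ 13151 (mod 63986); the smallest non-negative solution is x = 13151.

13151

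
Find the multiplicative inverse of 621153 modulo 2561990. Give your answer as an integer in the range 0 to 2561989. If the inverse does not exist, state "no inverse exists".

gcd(2561990, 621153) by repeated division:
2561990 = 4·621153 + 77378
621153 = 8·77378 + 2129
77378 = 36·2129 + 734
2129 = 2·734 + 661
734 = 1·661 + 73
661 = 9·73 + 4
73 = 18·4 + 1
4 = 4·1 + 0
Since gcd(621153, 2561990) = 1, back-substitute to write 1 as a combination:
1 = 73 − 18·4
1 = −18·661 + 163·73
1 = 163·734 − 181·661
1 = −181·2129 + 525·734
1 = 525·77378 − 19081·2129
1 = −19081·621153 + 153173·77378
1 = 153173·2561990 − 631773·621153
Thus 621153·(-631773) ≡ 1 (mod 2561990); reducing, -631773 mod 2561990 = 1930217.

1930217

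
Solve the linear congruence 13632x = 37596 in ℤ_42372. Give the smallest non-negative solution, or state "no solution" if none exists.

3512

First find gcd(13632, 42372):
42372 = 3*13632 + 1476
13632 = 9*1476 + 348
1476 = 4*348 + 84
348 = 4*84 + 12
84 = 7*12 + 0
gcd = 12 and 12 | 37596, so solutions exist. Divide through by 12: 1136x ≡ 3133 (mod 3531).
Now find 1136⁻¹ mod 3531:
3531 = 3×1136 + 123
1136 = 9×123 + 29
123 = 4×29 + 7
29 = 4×7 + 1
7 = 7×1 + 0
Back-substitute:
1 = 29 − 4·7
1 = −4·123 + 17·29
1 = 17·1136 − 157·123
1 = −157·3531 + 488·1136
So 1136⁻¹ ≡ 488 (mod 3531).
Then x ≡ 488·3133 ≡ 3512 (mod 3531); the smallest non-negative solution is x = 3512.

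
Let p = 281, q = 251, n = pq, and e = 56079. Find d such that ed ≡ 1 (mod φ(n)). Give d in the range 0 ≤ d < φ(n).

25519

φ(n) = (p−1)(q−1) = 280·250 = 70000.
Need d with 56079·d ≡ 1 (mod 70000). Apply the extended Euclidean algorithm:
70000 = 1*56079 + 13921
56079 = 4*13921 + 395
13921 = 35*395 + 96
395 = 4*96 + 11
96 = 8*11 + 8
11 = 1*8 + 3
8 = 2*3 + 2
3 = 1*2 + 1
2 = 2*1 + 0
Back-substitute:
1 = 3 − 2
1 = −8 + 3·3
1 = 3·11 − 4·8
1 = −4·96 + 35·11
1 = 35·395 − 144·96
1 = −144·13921 + 5075·395
1 = 5075·56079 − 20444·13921
1 = −20444·70000 + 25519·56079
So 56079·25519 ≡ 1 (mod 70000), hence d = 25519.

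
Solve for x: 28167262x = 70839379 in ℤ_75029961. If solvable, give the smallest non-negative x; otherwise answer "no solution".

First find gcd(28167262, 75029961):
75029961 = 2·28167262 + 18695437
28167262 = 1·18695437 + 9471825
18695437 = 1·9471825 + 9223612
9471825 = 1·9223612 + 248213
9223612 = 37·248213 + 39731
248213 = 6·39731 + 9827
39731 = 4·9827 + 423
9827 = 23·423 + 98
423 = 4·98 + 31
98 = 3·31 + 5
31 = 6·5 + 1
5 = 5·1 + 0
gcd = 1, so a unique solution mod 75029961 exists.
Back-substitute for the Bézout coefficients:
1 = 31 − 6·5
1 = −6·98 + 19·31
1 = 19·423 − 82·98
1 = −82·9827 + 1905·423
1 = 1905·39731 − 7702·9827
1 = −7702·248213 + 48117·39731
1 = 48117·9223612 − 1788031·248213
1 = −1788031·9471825 + 1836148·9223612
1 = 1836148·18695437 − 3624179·9471825
1 = −3624179·28167262 + 5460327·18695437
1 = 5460327·75029961 − 14544833·28167262
So 28167262·(-14544833) ≡ 1 (mod 75029961), giving 28167262⁻¹ ≡ 60485128.
x ≡ 28167262⁻¹·70839379 ≡ 60485128·70839379 ≡ 51274807 (mod 75029961).

51274807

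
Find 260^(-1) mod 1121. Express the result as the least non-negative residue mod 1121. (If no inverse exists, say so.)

gcd(1121, 260) by repeated division:
1121 = 4×260 + 81
260 = 3×81 + 17
81 = 4×17 + 13
17 = 1×13 + 4
13 = 3×4 + 1
4 = 4×1 + 0
gcd = 1, so the inverse exists. Back-substitute:
1 = 13 − 3·4
1 = −3·17 + 4·13
1 = 4·81 − 19·17
1 = −19·260 + 61·81
1 = 61·1121 − 263·260
Hence 260⁻¹ ≡ -263 ≡ 858 (mod 1121).

858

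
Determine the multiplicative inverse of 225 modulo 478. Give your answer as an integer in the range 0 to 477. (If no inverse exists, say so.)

Apply the Euclidean algorithm to 478 and 225:
478 = 2*225 + 28
225 = 8*28 + 1
28 = 28*1 + 0
Since gcd(225, 478) = 1, back-substitute to write 1 as a combination:
1 = 225 − 8·28
1 = −8·478 + 17·225
So 225·17 ≡ 1 (mod 478).

17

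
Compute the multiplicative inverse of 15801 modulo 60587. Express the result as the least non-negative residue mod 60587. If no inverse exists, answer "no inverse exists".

Run Euclid on (60587, 15801):
60587 = 3*15801 + 13184
15801 = 1*13184 + 2617
13184 = 5*2617 + 99
2617 = 26*99 + 43
99 = 2*43 + 13
43 = 3*13 + 4
13 = 3*4 + 1
4 = 4*1 + 0
gcd = 1, so the inverse exists. Back-substitute:
1 = 13 − 3·4
1 = −3·43 + 10·13
1 = 10·99 − 23·43
1 = −23·2617 + 608·99
1 = 608·13184 − 3063·2617
1 = −3063·15801 + 3671·13184
1 = 3671·60587 − 14076·15801
So 15801·(-14076) ≡ 1 (mod 60587), and -14076 ≡ 46511 (mod 60587).

46511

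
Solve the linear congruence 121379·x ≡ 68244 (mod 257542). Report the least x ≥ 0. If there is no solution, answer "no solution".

First find gcd(121379, 257542):
257542 = 2·121379 + 14784
121379 = 8·14784 + 3107
14784 = 4·3107 + 2356
3107 = 1·2356 + 751
2356 = 3·751 + 103
751 = 7·103 + 30
103 = 3·30 + 13
30 = 2·13 + 4
13 = 3·4 + 1
4 = 4·1 + 0
gcd = 1, so a unique solution mod 257542 exists.
Back-substitute for the Bézout coefficients:
1 = 13 − 3·4
1 = −3·30 + 7·13
1 = 7·103 − 24·30
1 = −24·751 + 175·103
1 = 175·2356 − 549·751
1 = −549·3107 + 724·2356
1 = 724·14784 − 3445·3107
1 = −3445·121379 + 28284·14784
1 = 28284·257542 − 60013·121379
So 121379·(-60013) ≡ 1 (mod 257542), giving 121379⁻¹ ≡ 197529.
x ≡ 121379⁻¹·68244 ≡ 197529·68244 ≡ 163254 (mod 257542).

163254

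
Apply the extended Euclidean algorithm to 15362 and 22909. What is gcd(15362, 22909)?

1

Euclidean algorithm:
22909 = 1·15362 + 7547
15362 = 2·7547 + 268
7547 = 28·268 + 43
268 = 6·43 + 10
43 = 4·10 + 3
10 = 3·3 + 1
3 = 3·1 + 0
gcd(15362, 22909) = 1.
Back-substituting:
1 = 10 − 3·3
1 = −3·43 + 13·10
1 = 13·268 − 81·43
1 = −81·7547 + 2281·268
1 = 2281·15362 − 4643·7547
1 = −4643·22909 + 6924·15362
So 1 = (-4643)·22909 + (6924)·15362.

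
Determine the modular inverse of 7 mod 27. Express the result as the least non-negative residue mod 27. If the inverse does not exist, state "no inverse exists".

Apply the Euclidean algorithm to 27 and 7:
27 = 3×7 + 6
7 = 1×6 + 1
6 = 6×1 + 0
Since gcd(7, 27) = 1, back-substitute to write 1 as a combination:
1 = 7 − 6
1 = −27 + 4·7
So 7·4 ≡ 1 (mod 27).

4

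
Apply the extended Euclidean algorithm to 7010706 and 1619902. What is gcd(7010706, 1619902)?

Repeated division:
7010706 = 4*1619902 + 531098
1619902 = 3*531098 + 26608
531098 = 19*26608 + 25546
26608 = 1*25546 + 1062
25546 = 24*1062 + 58
1062 = 18*58 + 18
58 = 3*18 + 4
18 = 4*4 + 2
4 = 2*2 + 0
gcd(7010706, 1619902) = 2.
Express as a combination:
2 = 18 − 4·4
2 = −4·58 + 13·18
2 = 13·1062 − 238·58
2 = −238·25546 + 5725·1062
2 = 5725·26608 − 5963·25546
2 = −5963·531098 + 119022·26608
2 = 119022·1619902 − 363029·531098
2 = −363029·7010706 + 1571138·1619902
So 2 = (-363029)·7010706 + (1571138)·1619902.

2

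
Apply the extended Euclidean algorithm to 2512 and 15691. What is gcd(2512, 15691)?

Euclidean algorithm:
15691 = 6*2512 + 619
2512 = 4*619 + 36
619 = 17*36 + 7
36 = 5*7 + 1
7 = 7*1 + 0
gcd(2512, 15691) = 1.
Express as a combination:
1 = 36 − 5·7
1 = −5·619 + 86·36
1 = 86·2512 − 349·619
1 = −349·15691 + 2180·2512
So 1 = (-349)·15691 + (2180)·2512.

1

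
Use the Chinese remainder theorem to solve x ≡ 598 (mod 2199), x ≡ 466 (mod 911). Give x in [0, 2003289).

Write x = 598 + 2199·k. Then 2199·k ≡ 466 − 598 ≡ 779 (mod 911).
Need 2199⁻¹ mod 911. Extended Euclid on (911, 377):
911 = 2*377 + 157
377 = 2*157 + 63
157 = 2*63 + 31
63 = 2*31 + 1
31 = 31*1 + 0
Back-substitute:
1 = 63 − 2·31
1 = −2·157 + 5·63
1 = 5·377 − 12·157
1 = −12·911 + 29·377
2199⁻¹ ≡ 29 (mod 911), so k ≡ 29·779 ≡ 727 (mod 911).
x = 598 + 2199·727 = 1599271.

1599271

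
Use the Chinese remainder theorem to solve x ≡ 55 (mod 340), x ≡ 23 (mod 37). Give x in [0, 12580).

2095

Write x = 55 + 340·k. Then 340·k ≡ 23 − 55 ≡ 5 (mod 37).
Need 340⁻¹ mod 37. Extended Euclid on (37, 7):
37 = 5×7 + 2
7 = 3×2 + 1
2 = 2×1 + 0
Back-substitute:
1 = 7 − 3·2
1 = −3·37 + 16·7
340⁻¹ ≡ 16 (mod 37), so k ≡ 16·5 ≡ 6 (mod 37).
x = 55 + 340·6 = 2095.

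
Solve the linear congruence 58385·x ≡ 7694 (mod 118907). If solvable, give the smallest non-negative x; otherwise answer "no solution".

48457

First find gcd(58385, 118907):
118907 = 2×58385 + 2137
58385 = 27×2137 + 686
2137 = 3×686 + 79
686 = 8×79 + 54
79 = 1×54 + 25
54 = 2×25 + 4
25 = 6×4 + 1
4 = 4×1 + 0
gcd = 1, so a unique solution mod 118907 exists.
Back-substitute for the Bézout coefficients:
1 = 25 − 6·4
1 = −6·54 + 13·25
1 = 13·79 − 19·54
1 = −19·686 + 165·79
1 = 165·2137 − 514·686
1 = −514·58385 + 14043·2137
1 = 14043·118907 − 28600·58385
So 58385·(-28600) ≡ 1 (mod 118907), giving 58385⁻¹ ≡ 90307.
x ≡ 58385⁻¹·7694 ≡ 90307·7694 ≡ 48457 (mod 118907).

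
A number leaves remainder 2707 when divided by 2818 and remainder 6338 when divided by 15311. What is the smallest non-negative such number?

39432163

Write x = 2707 + 2818·k. Then 2818·k ≡ 6338 − 2707 ≡ 3631 (mod 15311).
Need 2818⁻¹ mod 15311. Extended Euclid on (15311, 2818):
15311 = 5*2818 + 1221
2818 = 2*1221 + 376
1221 = 3*376 + 93
376 = 4*93 + 4
93 = 23*4 + 1
4 = 4*1 + 0
Back-substitute:
1 = 93 − 23·4
1 = −23·376 + 93·93
1 = 93·1221 − 302·376
1 = −302·2818 + 697·1221
1 = 697·15311 − 3787·2818
2818⁻¹ ≡ 11524 (mod 15311), so k ≡ 11524·3631 ≡ 13992 (mod 15311).
x = 2707 + 2818·13992 = 39432163.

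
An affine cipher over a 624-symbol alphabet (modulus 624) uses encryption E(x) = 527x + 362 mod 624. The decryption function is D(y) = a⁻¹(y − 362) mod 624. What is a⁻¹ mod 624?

431

Apply the Euclidean algorithm to 624 and 527:
624 = 1×527 + 97
527 = 5×97 + 42
97 = 2×42 + 13
42 = 3×13 + 3
13 = 4×3 + 1
3 = 3×1 + 0
Since gcd(527, 624) = 1, back-substitute to write 1 as a combination:
1 = 13 − 4·3
1 = −4·42 + 13·13
1 = 13·97 − 30·42
1 = −30·527 + 163·97
1 = 163·624 − 193·527
Thus 527·(-193) ≡ 1 (mod 624); reducing, -193 mod 624 = 431.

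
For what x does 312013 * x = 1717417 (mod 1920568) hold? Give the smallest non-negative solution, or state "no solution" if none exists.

First find gcd(312013, 1920568):
1920568 = 6·312013 + 48490
312013 = 6·48490 + 21073
48490 = 2·21073 + 6344
21073 = 3·6344 + 2041
6344 = 3·2041 + 221
2041 = 9·221 + 52
221 = 4·52 + 13
52 = 4·13 + 0
gcd = 13 and 13 | 1717417, so solutions exist. Divide through by 13: 24001x ≡ 132109 (mod 147736).
Now find 24001⁻¹ mod 147736:
147736 = 6·24001 + 3730
24001 = 6·3730 + 1621
3730 = 2·1621 + 488
1621 = 3·488 + 157
488 = 3·157 + 17
157 = 9·17 + 4
17 = 4·4 + 1
4 = 4·1 + 0
Back-substitute:
1 = 17 − 4·4
1 = −4·157 + 37·17
1 = 37·488 − 115·157
1 = −115·1621 + 382·488
1 = 382·3730 − 879·1621
1 = −879·24001 + 5656·3730
1 = 5656·147736 − 34815·24001
So 24001·(-34815) ≡ 1 (mod 147736), i.e. 24001⁻¹ ≡ 112921.
Then x ≡ 112921·132109 ≡ 90053 (mod 147736); the smallest non-negative solution is x = 90053.

90053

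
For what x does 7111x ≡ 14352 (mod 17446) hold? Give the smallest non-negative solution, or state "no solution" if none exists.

424

First find gcd(7111, 17446):
17446 = 2×7111 + 3224
7111 = 2×3224 + 663
3224 = 4×663 + 572
663 = 1×572 + 91
572 = 6×91 + 26
91 = 3×26 + 13
26 = 2×13 + 0
gcd = 13 and 13 | 14352, so solutions exist. Divide through by 13: 547x ≡ 1104 (mod 1342).
Now find 547⁻¹ mod 1342:
1342 = 2·547 + 248
547 = 2·248 + 51
248 = 4·51 + 44
51 = 1·44 + 7
44 = 6·7 + 2
7 = 3·2 + 1
2 = 2·1 + 0
Back-substitute:
1 = 7 − 3·2
1 = −3·44 + 19·7
1 = 19·51 − 22·44
1 = −22·248 + 107·51
1 = 107·547 − 236·248
1 = −236·1342 + 579·547
So 547⁻¹ ≡ 579 (mod 1342).
Then x ≡ 579·1104 ≡ 424 (mod 1342); the smallest non-negative solution is x = 424.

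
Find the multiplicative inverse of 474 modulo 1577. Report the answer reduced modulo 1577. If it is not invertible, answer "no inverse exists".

gcd(1577, 474) by repeated division:
1577 = 3·474 + 155
474 = 3·155 + 9
155 = 17·9 + 2
9 = 4·2 + 1
2 = 2·1 + 0
The gcd is 1. Working backward:
1 = 9 − 4·2
1 = −4·155 + 69·9
1 = 69·474 − 211·155
1 = −211·1577 + 702·474
So 474·702 ≡ 1 (mod 1577).

702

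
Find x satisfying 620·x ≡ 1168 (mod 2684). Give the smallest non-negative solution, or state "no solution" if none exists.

556

First find gcd(620, 2684):
2684 = 4*620 + 204
620 = 3*204 + 8
204 = 25*8 + 4
8 = 2*4 + 0
gcd = 4 and 4 | 1168, so solutions exist. Divide through by 4: 155x ≡ 292 (mod 671).
Now find 155⁻¹ mod 671:
671 = 4×155 + 51
155 = 3×51 + 2
51 = 25×2 + 1
2 = 2×1 + 0
Back-substitute:
1 = 51 − 25·2
1 = −25·155 + 76·51
1 = 76·671 − 329·155
So 155·(-329) ≡ 1 (mod 671), i.e. 155⁻¹ ≡ 342.
Then x ≡ 342·292 ≡ 556 (mod 671); the smallest non-negative solution is x = 556.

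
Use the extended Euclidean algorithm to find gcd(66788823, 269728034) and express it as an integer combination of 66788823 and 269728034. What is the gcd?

1

Euclidean algorithm:
269728034 = 4·66788823 + 2572742
66788823 = 25·2572742 + 2470273
2572742 = 1·2470273 + 102469
2470273 = 24·102469 + 11017
102469 = 9·11017 + 3316
11017 = 3·3316 + 1069
3316 = 3·1069 + 109
1069 = 9·109 + 88
109 = 1·88 + 21
88 = 4·21 + 4
21 = 5·4 + 1
4 = 4·1 + 0
gcd(66788823, 269728034) = 1.
Back-substituting:
1 = 21 − 5·4
1 = −5·88 + 21·21
1 = 21·109 − 26·88
1 = −26·1069 + 255·109
1 = 255·3316 − 791·1069
1 = −791·11017 + 2628·3316
1 = 2628·102469 − 24443·11017
1 = −24443·2470273 + 589260·102469
1 = 589260·2572742 − 613703·2470273
1 = −613703·66788823 + 15931835·2572742
1 = 15931835·269728034 − 64341043·66788823
So 1 = (15931835)·269728034 + (-64341043)·66788823.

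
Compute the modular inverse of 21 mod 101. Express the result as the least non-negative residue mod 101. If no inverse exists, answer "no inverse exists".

Extended Euclidean algorithm:
101 = 4*21 + 17
21 = 1*17 + 4
17 = 4*4 + 1
4 = 4*1 + 0
gcd = 1, so the inverse exists. Back-substitute:
1 = 17 − 4·4
1 = −4·21 + 5·17
1 = 5·101 − 24·21
Thus 21·(-24) ≡ 1 (mod 101); reducing, -24 mod 101 = 77.

77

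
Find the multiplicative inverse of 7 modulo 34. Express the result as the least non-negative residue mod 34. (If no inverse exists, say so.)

gcd(34, 7) by repeated division:
34 = 4·7 + 6
7 = 1·6 + 1
6 = 6·1 + 0
Since gcd(7, 34) = 1, back-substitute to write 1 as a combination:
1 = 7 − 6
1 = −34 + 5·7
So 7·5 ≡ 1 (mod 34).

5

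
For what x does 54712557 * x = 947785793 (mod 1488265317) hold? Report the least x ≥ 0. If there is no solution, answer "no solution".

gcd(54712557, 1488265317):
1488265317 = 27×54712557 + 11026278
54712557 = 4×11026278 + 10607445
11026278 = 1×10607445 + 418833
10607445 = 25×418833 + 136620
418833 = 3×136620 + 8973
136620 = 15×8973 + 2025
8973 = 4×2025 + 873
2025 = 2×873 + 279
873 = 3×279 + 36
279 = 7×36 + 27
36 = 1×27 + 9
27 = 3×9 + 0
gcd = 9, but 9 ∤ 947785793, so the congruence has no solution.

no solution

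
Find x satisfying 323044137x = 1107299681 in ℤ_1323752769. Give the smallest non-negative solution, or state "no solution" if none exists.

gcd(323044137, 1323752769):
1323752769 = 4*323044137 + 31576221
323044137 = 10*31576221 + 7281927
31576221 = 4*7281927 + 2448513
7281927 = 2*2448513 + 2384901
2448513 = 1*2384901 + 63612
2384901 = 37*63612 + 31257
63612 = 2*31257 + 1098
31257 = 28*1098 + 513
1098 = 2*513 + 72
513 = 7*72 + 9
72 = 8*9 + 0
gcd = 9, but 9 ∤ 1107299681, so the congruence has no solution.

no solution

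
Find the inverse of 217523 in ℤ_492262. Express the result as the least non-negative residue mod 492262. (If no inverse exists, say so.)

Extended Euclidean algorithm:
492262 = 2·217523 + 57216
217523 = 3·57216 + 45875
57216 = 1·45875 + 11341
45875 = 4·11341 + 511
11341 = 22·511 + 99
511 = 5·99 + 16
99 = 6·16 + 3
16 = 5·3 + 1
3 = 3·1 + 0
The gcd is 1. Working backward:
1 = 16 − 5·3
1 = −5·99 + 31·16
1 = 31·511 − 160·99
1 = −160·11341 + 3551·511
1 = 3551·45875 − 14364·11341
1 = −14364·57216 + 17915·45875
1 = 17915·217523 − 68109·57216
1 = −68109·492262 + 154133·217523
So 217523·154133 ≡ 1 (mod 492262).

154133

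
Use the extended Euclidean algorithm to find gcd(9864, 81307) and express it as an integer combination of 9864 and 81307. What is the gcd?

Repeated division:
81307 = 8×9864 + 2395
9864 = 4×2395 + 284
2395 = 8×284 + 123
284 = 2×123 + 38
123 = 3×38 + 9
38 = 4×9 + 2
9 = 4×2 + 1
2 = 2×1 + 0
gcd(9864, 81307) = 1.
Express as a combination:
1 = 9 − 4·2
1 = −4·38 + 17·9
1 = 17·123 − 55·38
1 = −55·284 + 127·123
1 = 127·2395 − 1071·284
1 = −1071·9864 + 4411·2395
1 = 4411·81307 − 36359·9864
So 1 = (4411)·81307 + (-36359)·9864.

1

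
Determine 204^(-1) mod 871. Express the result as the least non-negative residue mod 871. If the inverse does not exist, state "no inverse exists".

380

Extended Euclidean algorithm:
871 = 4·204 + 55
204 = 3·55 + 39
55 = 1·39 + 16
39 = 2·16 + 7
16 = 2·7 + 2
7 = 3·2 + 1
2 = 2·1 + 0
gcd = 1, so the inverse exists. Back-substitute:
1 = 7 − 3·2
1 = −3·16 + 7·7
1 = 7·39 − 17·16
1 = −17·55 + 24·39
1 = 24·204 − 89·55
1 = −89·871 + 380·204
So 204·380 ≡ 1 (mod 871).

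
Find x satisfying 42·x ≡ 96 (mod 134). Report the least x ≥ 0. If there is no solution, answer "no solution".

31

First find gcd(42, 134):
134 = 3·42 + 8
42 = 5·8 + 2
8 = 4·2 + 0
gcd = 2 and 2 | 96, so solutions exist. Divide through by 2: 21x ≡ 48 (mod 67).
Now find 21⁻¹ mod 67:
67 = 3·21 + 4
21 = 5·4 + 1
4 = 4·1 + 0
Back-substitute:
1 = 21 − 5·4
1 = −5·67 + 16·21
So 21⁻¹ ≡ 16 (mod 67).
Then x ≡ 16·48 ≡ 31 (mod 67); the smallest non-negative solution is x = 31.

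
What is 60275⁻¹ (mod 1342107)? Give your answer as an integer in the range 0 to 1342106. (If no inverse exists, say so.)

1057253

Apply the Euclidean algorithm to 1342107 and 60275:
1342107 = 22×60275 + 16057
60275 = 3×16057 + 12104
16057 = 1×12104 + 3953
12104 = 3×3953 + 245
3953 = 16×245 + 33
245 = 7×33 + 14
33 = 2×14 + 5
14 = 2×5 + 4
5 = 1×4 + 1
4 = 4×1 + 0
gcd = 1, so the inverse exists. Back-substitute:
1 = 5 − 4
1 = −14 + 3·5
1 = 3·33 − 7·14
1 = −7·245 + 52·33
1 = 52·3953 − 839·245
1 = −839·12104 + 2569·3953
1 = 2569·16057 − 3408·12104
1 = −3408·60275 + 12793·16057
1 = 12793·1342107 − 284854·60275
So 60275·(-284854) ≡ 1 (mod 1342107), and -284854 ≡ 1057253 (mod 1342107).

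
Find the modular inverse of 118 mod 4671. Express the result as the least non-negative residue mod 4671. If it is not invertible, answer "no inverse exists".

2098

gcd(4671, 118) by repeated division:
4671 = 39×118 + 69
118 = 1×69 + 49
69 = 1×49 + 20
49 = 2×20 + 9
20 = 2×9 + 2
9 = 4×2 + 1
2 = 2×1 + 0
Since gcd(118, 4671) = 1, back-substitute to write 1 as a combination:
1 = 9 − 4·2
1 = −4·20 + 9·9
1 = 9·49 − 22·20
1 = −22·69 + 31·49
1 = 31·118 − 53·69
1 = −53·4671 + 2098·118
So 118·2098 ≡ 1 (mod 4671).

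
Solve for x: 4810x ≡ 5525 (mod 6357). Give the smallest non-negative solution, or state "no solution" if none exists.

206

First find gcd(4810, 6357):
6357 = 1×4810 + 1547
4810 = 3×1547 + 169
1547 = 9×169 + 26
169 = 6×26 + 13
26 = 2×13 + 0
gcd = 13 and 13 | 5525, so solutions exist. Divide through by 13: 370x ≡ 425 (mod 489).
Now find 370⁻¹ mod 489:
489 = 1*370 + 119
370 = 3*119 + 13
119 = 9*13 + 2
13 = 6*2 + 1
2 = 2*1 + 0
Back-substitute:
1 = 13 − 6·2
1 = −6·119 + 55·13
1 = 55·370 − 171·119
1 = −171·489 + 226·370
So 370⁻¹ ≡ 226 (mod 489).
Then x ≡ 226·425 ≡ 206 (mod 489); the smallest non-negative solution is x = 206.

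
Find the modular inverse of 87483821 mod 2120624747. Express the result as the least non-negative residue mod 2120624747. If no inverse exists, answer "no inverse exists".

525945247

Extended Euclidean algorithm:
2120624747 = 24×87483821 + 21013043
87483821 = 4×21013043 + 3431649
21013043 = 6×3431649 + 423149
3431649 = 8×423149 + 46457
423149 = 9×46457 + 5036
46457 = 9×5036 + 1133
5036 = 4×1133 + 504
1133 = 2×504 + 125
504 = 4×125 + 4
125 = 31×4 + 1
4 = 4×1 + 0
gcd = 1, so the inverse exists. Back-substitute:
1 = 125 − 31·4
1 = −31·504 + 125·125
1 = 125·1133 − 281·504
1 = −281·5036 + 1249·1133
1 = 1249·46457 − 11522·5036
1 = −11522·423149 + 104947·46457
1 = 104947·3431649 − 851098·423149
1 = −851098·21013043 + 5211535·3431649
1 = 5211535·87483821 − 21697238·21013043
1 = −21697238·2120624747 + 525945247·87483821
So 87483821·525945247 ≡ 1 (mod 2120624747).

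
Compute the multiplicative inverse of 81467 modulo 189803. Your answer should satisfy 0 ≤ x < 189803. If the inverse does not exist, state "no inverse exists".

55396

gcd(189803, 81467) by repeated division:
189803 = 2*81467 + 26869
81467 = 3*26869 + 860
26869 = 31*860 + 209
860 = 4*209 + 24
209 = 8*24 + 17
24 = 1*17 + 7
17 = 2*7 + 3
7 = 2*3 + 1
3 = 3*1 + 0
Since gcd(81467, 189803) = 1, back-substitute to write 1 as a combination:
1 = 7 − 2·3
1 = −2·17 + 5·7
1 = 5·24 − 7·17
1 = −7·209 + 61·24
1 = 61·860 − 251·209
1 = −251·26869 + 7842·860
1 = 7842·81467 − 23777·26869
1 = −23777·189803 + 55396·81467
So 81467·55396 ≡ 1 (mod 189803).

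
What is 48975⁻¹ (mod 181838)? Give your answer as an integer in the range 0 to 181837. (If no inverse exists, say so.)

gcd(181838, 48975) by repeated division:
181838 = 3·48975 + 34913
48975 = 1·34913 + 14062
34913 = 2·14062 + 6789
14062 = 2·6789 + 484
6789 = 14·484 + 13
484 = 37·13 + 3
13 = 4·3 + 1
3 = 3·1 + 0
The gcd is 1. Working backward:
1 = 13 − 4·3
1 = −4·484 + 149·13
1 = 149·6789 − 2090·484
1 = −2090·14062 + 4329·6789
1 = 4329·34913 − 10748·14062
1 = −10748·48975 + 15077·34913
1 = 15077·181838 − 55979·48975
Hence 48975⁻¹ ≡ -55979 ≡ 125859 (mod 181838).

125859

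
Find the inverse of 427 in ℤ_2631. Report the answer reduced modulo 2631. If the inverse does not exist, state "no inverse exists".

610

Extended Euclidean algorithm:
2631 = 6*427 + 69
427 = 6*69 + 13
69 = 5*13 + 4
13 = 3*4 + 1
4 = 4*1 + 0
The gcd is 1. Working backward:
1 = 13 − 3·4
1 = −3·69 + 16·13
1 = 16·427 − 99·69
1 = −99·2631 + 610·427
So 427·610 ≡ 1 (mod 2631).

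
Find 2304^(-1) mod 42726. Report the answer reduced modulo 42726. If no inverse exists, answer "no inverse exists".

Euclidean algorithm on 42726, 2304:
42726 = 18*2304 + 1254
2304 = 1*1254 + 1050
1254 = 1*1050 + 204
1050 = 5*204 + 30
204 = 6*30 + 24
30 = 1*24 + 6
24 = 4*6 + 0
Since gcd = 6 > 1, 2304 is not a unit mod 42726.

no inverse exists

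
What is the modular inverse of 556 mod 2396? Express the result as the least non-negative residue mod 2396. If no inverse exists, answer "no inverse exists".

Compute gcd(556, 2396):
2396 = 4·556 + 172
556 = 3·172 + 40
172 = 4·40 + 12
40 = 3·12 + 4
12 = 3·4 + 0
The gcd is 4, not 1, hence no inverse exists.

no inverse exists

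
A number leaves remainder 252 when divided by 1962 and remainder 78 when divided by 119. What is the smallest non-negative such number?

227844

Write x = 252 + 1962·k. Then 1962·k ≡ 78 − 252 ≡ 64 (mod 119).
Need 1962⁻¹ mod 119. Extended Euclid on (119, 58):
119 = 2*58 + 3
58 = 19*3 + 1
3 = 3*1 + 0
Back-substitute:
1 = 58 − 19·3
1 = −19·119 + 39·58
1962⁻¹ ≡ 39 (mod 119), so k ≡ 39·64 ≡ 116 (mod 119).
x = 252 + 1962·116 = 227844.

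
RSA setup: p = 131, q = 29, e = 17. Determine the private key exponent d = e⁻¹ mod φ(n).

1713

φ(n) = (p−1)(q−1) = 130·28 = 3640.
Need d with 17·d ≡ 1 (mod 3640). Apply the extended Euclidean algorithm:
3640 = 214×17 + 2
17 = 8×2 + 1
2 = 2×1 + 0
Back-substitute:
1 = 17 − 8·2
1 = −8·3640 + 1713·17
So 17·1713 ≡ 1 (mod 3640), hence d = 1713.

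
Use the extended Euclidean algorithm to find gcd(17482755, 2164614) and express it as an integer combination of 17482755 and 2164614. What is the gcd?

Repeated division:
17482755 = 8*2164614 + 165843
2164614 = 13*165843 + 8655
165843 = 19*8655 + 1398
8655 = 6*1398 + 267
1398 = 5*267 + 63
267 = 4*63 + 15
63 = 4*15 + 3
15 = 5*3 + 0
gcd(17482755, 2164614) = 3.
Back-substituting:
3 = 63 − 4·15
3 = −4·267 + 17·63
3 = 17·1398 − 89·267
3 = −89·8655 + 551·1398
3 = 551·165843 − 10558·8655
3 = −10558·2164614 + 137805·165843
3 = 137805·17482755 − 1112998·2164614
So 3 = (137805)·17482755 + (-1112998)·2164614.

3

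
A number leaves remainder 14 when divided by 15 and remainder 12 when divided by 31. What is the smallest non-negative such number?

74

Write x = 14 + 15·k. Then 15·k ≡ 12 − 14 ≡ 29 (mod 31).
Need 15⁻¹ mod 31. Extended Euclid on (31, 15):
31 = 2×15 + 1
15 = 15×1 + 0
Back-substitute:
1 = 31 − 2·15
15⁻¹ ≡ 29 (mod 31), so k ≡ 29·29 ≡ 4 (mod 31).
x = 14 + 15·4 = 74.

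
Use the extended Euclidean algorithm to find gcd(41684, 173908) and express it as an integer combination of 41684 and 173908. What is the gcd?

Euclidean algorithm:
173908 = 4·41684 + 7172
41684 = 5·7172 + 5824
7172 = 1·5824 + 1348
5824 = 4·1348 + 432
1348 = 3·432 + 52
432 = 8·52 + 16
52 = 3·16 + 4
16 = 4·4 + 0
gcd(41684, 173908) = 4.
Working backward:
4 = 52 − 3·16
4 = −3·432 + 25·52
4 = 25·1348 − 78·432
4 = −78·5824 + 337·1348
4 = 337·7172 − 415·5824
4 = −415·41684 + 2412·7172
4 = 2412·173908 − 10063·41684
So 4 = (2412)·173908 + (-10063)·41684.

4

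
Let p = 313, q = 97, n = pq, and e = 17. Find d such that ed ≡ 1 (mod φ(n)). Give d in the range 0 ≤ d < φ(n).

15857

φ(n) = (p−1)(q−1) = 312·96 = 29952.
Need d with 17·d ≡ 1 (mod 29952). Apply the extended Euclidean algorithm:
29952 = 1761*17 + 15
17 = 1*15 + 2
15 = 7*2 + 1
2 = 2*1 + 0
Back-substitute:
1 = 15 − 7·2
1 = −7·17 + 8·15
1 = 8·29952 − 14095·17
So 17·(-14095) ≡ 1 (mod 29952), hence d ≡ -14095 ≡ 15857 (mod 29952).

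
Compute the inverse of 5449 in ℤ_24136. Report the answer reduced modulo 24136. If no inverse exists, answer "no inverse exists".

gcd(24136, 5449) by repeated division:
24136 = 4·5449 + 2340
5449 = 2·2340 + 769
2340 = 3·769 + 33
769 = 23·33 + 10
33 = 3·10 + 3
10 = 3·3 + 1
3 = 3·1 + 0
Since gcd(5449, 24136) = 1, back-substitute to write 1 as a combination:
1 = 10 − 3·3
1 = −3·33 + 10·10
1 = 10·769 − 233·33
1 = −233·2340 + 709·769
1 = 709·5449 − 1651·2340
1 = −1651·24136 + 7313·5449
So 5449·7313 ≡ 1 (mod 24136).

7313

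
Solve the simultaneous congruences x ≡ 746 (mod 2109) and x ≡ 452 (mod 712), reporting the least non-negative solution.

Write x = 746 + 2109·k. Then 2109·k ≡ 452 − 746 ≡ 418 (mod 712).
Need 2109⁻¹ mod 712. Extended Euclid on (712, 685):
712 = 1×685 + 27
685 = 25×27 + 10
27 = 2×10 + 7
10 = 1×7 + 3
7 = 2×3 + 1
3 = 3×1 + 0
Back-substitute:
1 = 7 − 2·3
1 = −2·10 + 3·7
1 = 3·27 − 8·10
1 = −8·685 + 203·27
1 = 203·712 − 211·685
2109⁻¹ ≡ 501 (mod 712), so k ≡ 501·418 ≡ 90 (mod 712).
x = 746 + 2109·90 = 190556.

190556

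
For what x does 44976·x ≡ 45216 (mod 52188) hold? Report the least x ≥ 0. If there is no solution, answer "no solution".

247

First find gcd(44976, 52188):
52188 = 1·44976 + 7212
44976 = 6·7212 + 1704
7212 = 4·1704 + 396
1704 = 4·396 + 120
396 = 3·120 + 36
120 = 3·36 + 12
36 = 3·12 + 0
gcd = 12 and 12 | 45216, so solutions exist. Divide through by 12: 3748x ≡ 3768 (mod 4349).
Now find 3748⁻¹ mod 4349:
4349 = 1×3748 + 601
3748 = 6×601 + 142
601 = 4×142 + 33
142 = 4×33 + 10
33 = 3×10 + 3
10 = 3×3 + 1
3 = 3×1 + 0
Back-substitute:
1 = 10 − 3·3
1 = −3·33 + 10·10
1 = 10·142 − 43·33
1 = −43·601 + 182·142
1 = 182·3748 − 1135·601
1 = −1135·4349 + 1317·3748
So 3748⁻¹ ≡ 1317 (mod 4349).
Then x ≡ 1317·3768 ≡ 247 (mod 4349); the smallest non-negative solution is x = 247.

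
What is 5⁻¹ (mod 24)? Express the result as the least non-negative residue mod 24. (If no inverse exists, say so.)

Extended Euclidean algorithm:
24 = 4·5 + 4
5 = 1·4 + 1
4 = 4·1 + 0
The gcd is 1. Working backward:
1 = 5 − 4
1 = −24 + 5·5
So 5·5 ≡ 1 (mod 24).

5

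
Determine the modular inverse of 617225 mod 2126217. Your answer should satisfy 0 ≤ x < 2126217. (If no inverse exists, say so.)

95669

Apply the Euclidean algorithm to 2126217 and 617225:
2126217 = 3×617225 + 274542
617225 = 2×274542 + 68141
274542 = 4×68141 + 1978
68141 = 34×1978 + 889
1978 = 2×889 + 200
889 = 4×200 + 89
200 = 2×89 + 22
89 = 4×22 + 1
22 = 22×1 + 0
Since gcd(617225, 2126217) = 1, back-substitute to write 1 as a combination:
1 = 89 − 4·22
1 = −4·200 + 9·89
1 = 9·889 − 40·200
1 = −40·1978 + 89·889
1 = 89·68141 − 3066·1978
1 = −3066·274542 + 12353·68141
1 = 12353·617225 − 27772·274542
1 = −27772·2126217 + 95669·617225
So 617225·95669 ≡ 1 (mod 2126217).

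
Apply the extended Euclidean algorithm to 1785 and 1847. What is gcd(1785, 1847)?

Euclidean algorithm:
1847 = 1×1785 + 62
1785 = 28×62 + 49
62 = 1×49 + 13
49 = 3×13 + 10
13 = 1×10 + 3
10 = 3×3 + 1
3 = 3×1 + 0
gcd(1785, 1847) = 1.
Express as a combination:
1 = 10 − 3·3
1 = −3·13 + 4·10
1 = 4·49 − 15·13
1 = −15·62 + 19·49
1 = 19·1785 − 547·62
1 = −547·1847 + 566·1785
So 1 = (-547)·1847 + (566)·1785.

1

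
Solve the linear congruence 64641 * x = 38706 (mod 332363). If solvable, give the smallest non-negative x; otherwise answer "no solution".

32424

First find gcd(64641, 332363):
332363 = 5×64641 + 9158
64641 = 7×9158 + 535
9158 = 17×535 + 63
535 = 8×63 + 31
63 = 2×31 + 1
31 = 31×1 + 0
gcd = 1, so a unique solution mod 332363 exists.
Back-substitute for the Bézout coefficients:
1 = 63 − 2·31
1 = −2·535 + 17·63
1 = 17·9158 − 291·535
1 = −291·64641 + 2054·9158
1 = 2054·332363 − 10561·64641
So 64641·(-10561) ≡ 1 (mod 332363), giving 64641⁻¹ ≡ 321802.
x ≡ 64641⁻¹·38706 ≡ 321802·38706 ≡ 32424 (mod 332363).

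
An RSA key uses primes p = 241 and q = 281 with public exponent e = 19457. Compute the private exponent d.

φ(n) = (p−1)(q−1) = 240·280 = 67200.
Need d with 19457·d ≡ 1 (mod 67200). Apply the extended Euclidean algorithm:
67200 = 3×19457 + 8829
19457 = 2×8829 + 1799
8829 = 4×1799 + 1633
1799 = 1×1633 + 166
1633 = 9×166 + 139
166 = 1×139 + 27
139 = 5×27 + 4
27 = 6×4 + 3
4 = 1×3 + 1
3 = 3×1 + 0
Back-substitute:
1 = 4 − 3
1 = −27 + 7·4
1 = 7·139 − 36·27
1 = −36·166 + 43·139
1 = 43·1633 − 423·166
1 = −423·1799 + 466·1633
1 = 466·8829 − 2287·1799
1 = −2287·19457 + 5040·8829
1 = 5040·67200 − 17407·19457
So 19457·(-17407) ≡ 1 (mod 67200), hence d ≡ -17407 ≡ 49793 (mod 67200).

49793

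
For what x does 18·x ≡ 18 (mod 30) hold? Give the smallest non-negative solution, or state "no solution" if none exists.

1

First find gcd(18, 30):
30 = 1×18 + 12
18 = 1×12 + 6
12 = 2×6 + 0
gcd = 6 and 6 | 18, so solutions exist. Divide through by 6: 3x ≡ 3 (mod 5).
Now find 3⁻¹ mod 5:
5 = 1·3 + 2
3 = 1·2 + 1
2 = 2·1 + 0
Back-substitute:
1 = 3 − 2
1 = −5 + 2·3
So 3⁻¹ ≡ 2 (mod 5).
Then x ≡ 2·3 ≡ 1 (mod 5); the smallest non-negative solution is x = 1.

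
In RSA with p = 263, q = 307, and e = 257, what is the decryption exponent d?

φ(n) = (p−1)(q−1) = 262·306 = 80172.
Need d with 257·d ≡ 1 (mod 80172). Apply the extended Euclidean algorithm:
80172 = 311·257 + 245
257 = 1·245 + 12
245 = 20·12 + 5
12 = 2·5 + 2
5 = 2·2 + 1
2 = 2·1 + 0
Back-substitute:
1 = 5 − 2·2
1 = −2·12 + 5·5
1 = 5·245 − 102·12
1 = −102·257 + 107·245
1 = 107·80172 − 33379·257
So 257·(-33379) ≡ 1 (mod 80172), hence d ≡ -33379 ≡ 46793 (mod 80172).

46793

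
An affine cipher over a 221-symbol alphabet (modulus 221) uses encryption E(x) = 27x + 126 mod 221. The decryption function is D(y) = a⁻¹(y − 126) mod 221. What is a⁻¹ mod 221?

131

Extended Euclidean algorithm:
221 = 8·27 + 5
27 = 5·5 + 2
5 = 2·2 + 1
2 = 2·1 + 0
Since gcd(27, 221) = 1, back-substitute to write 1 as a combination:
1 = 5 − 2·2
1 = −2·27 + 11·5
1 = 11·221 − 90·27
So 27·(-90) ≡ 1 (mod 221), and -90 ≡ 131 (mod 221).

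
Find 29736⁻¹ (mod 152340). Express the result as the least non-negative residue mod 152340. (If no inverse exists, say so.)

Compute gcd(29736, 152340):
152340 = 5·29736 + 3660
29736 = 8·3660 + 456
3660 = 8·456 + 12
456 = 38·12 + 0
The gcd is 12, not 1, hence no inverse exists.

no inverse exists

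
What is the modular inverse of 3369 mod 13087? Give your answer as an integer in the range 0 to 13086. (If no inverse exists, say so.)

gcd(13087, 3369) by repeated division:
13087 = 3·3369 + 2980
3369 = 1·2980 + 389
2980 = 7·389 + 257
389 = 1·257 + 132
257 = 1·132 + 125
132 = 1·125 + 7
125 = 17·7 + 6
7 = 1·6 + 1
6 = 6·1 + 0
Since gcd(3369, 13087) = 1, back-substitute to write 1 as a combination:
1 = 7 − 6
1 = −125 + 18·7
1 = 18·132 − 19·125
1 = −19·257 + 37·132
1 = 37·389 − 56·257
1 = −56·2980 + 429·389
1 = 429·3369 − 485·2980
1 = −485·13087 + 1884·3369
So 3369·1884 ≡ 1 (mod 13087).

1884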